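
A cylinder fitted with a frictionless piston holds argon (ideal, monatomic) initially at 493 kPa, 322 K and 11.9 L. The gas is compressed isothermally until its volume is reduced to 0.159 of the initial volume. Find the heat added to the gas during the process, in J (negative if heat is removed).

-10800 J

n = P₁V₁/(RT₁) = 493×11.9/(8.314×322) = 2.19 mol.
Isothermal: T stays 322 K; PV = const ⇒ V₂ = 1.89 L, P₂ = 3100 kPa.
ΔU = 0 (ideal gas, T constant).
W = nRT ln(V₂/V₁) = 2.19×8.314×322×ln(0.159) = -10800 J.
Q = ΔU + W = -10800 J.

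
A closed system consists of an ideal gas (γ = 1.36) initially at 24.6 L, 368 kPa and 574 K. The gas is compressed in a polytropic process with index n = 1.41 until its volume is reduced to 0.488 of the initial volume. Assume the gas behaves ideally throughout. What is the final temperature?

Polytropic n=1.41: T₂ = T₁(V₁/V₂)^(n−1) = 574×(2.05)^0.41 = 770 K; P₂ = P₁(V₁/V₂)^n = 1010 kPa.

770 K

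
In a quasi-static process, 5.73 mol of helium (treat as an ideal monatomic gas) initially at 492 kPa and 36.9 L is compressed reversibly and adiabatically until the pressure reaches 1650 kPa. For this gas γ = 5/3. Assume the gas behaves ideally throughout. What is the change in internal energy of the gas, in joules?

17000 J

T₁ = P₁V₁/(nR) = 492×36.9/(5.73×8.314) = 381 K.
Adiabatic: T₂/T₁ = (P₂/P₁)^((γ−1)/γ) ⇒ T₂ = 381×(3.35)^0.400 = 618 K; V₂ = 17.9 L.
For an ideal gas ΔU = nCvΔT with Cv = (3/2)R = 12.5 J/(mol·K).
ΔU = 5.73×12.5×(618−381) = 17000 J.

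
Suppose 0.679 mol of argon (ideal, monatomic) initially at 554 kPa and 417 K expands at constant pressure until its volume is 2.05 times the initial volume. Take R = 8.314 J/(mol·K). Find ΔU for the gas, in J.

3710 J

V₁ = nRT₁/P₁ = 0.679×8.314×417/554 = 4.25 L.
Isobaric: P stays 554 kPa; V/T = const ⇒ T₂ = 855 K, V₂ = 8.71 L.
For an ideal gas ΔU = nCvΔT with Cv = (3/2)R = 12.5 J/(mol·K).
ΔU = 0.679×12.5×(855−417) = 3710 J.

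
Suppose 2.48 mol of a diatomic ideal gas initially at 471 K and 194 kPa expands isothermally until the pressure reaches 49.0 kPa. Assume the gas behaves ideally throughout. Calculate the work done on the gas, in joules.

V₁ = nRT₁/P₁ = 2.48×8.314×471/194 = 50.1 L.
Isothermal: T stays 471 K; PV = const ⇒ V₂ = 198 L, P₂ = 49.0 kPa.
W = nRT ln(V₂/V₁) = 2.48×8.314×471×ln(3.96) = 13400 J.
Work done on the gas = −W_by = -13400 J.

-13400 J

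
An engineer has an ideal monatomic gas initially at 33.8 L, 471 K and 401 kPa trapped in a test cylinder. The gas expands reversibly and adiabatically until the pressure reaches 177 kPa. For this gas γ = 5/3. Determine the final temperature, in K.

340 K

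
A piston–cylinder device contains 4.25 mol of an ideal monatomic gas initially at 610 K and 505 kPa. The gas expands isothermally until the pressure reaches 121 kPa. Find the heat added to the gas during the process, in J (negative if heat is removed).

V₁ = nRT₁/P₁ = 4.25×8.314×610/505 = 42.7 L.
Isothermal: T stays 610 K; PV = const ⇒ V₂ = 178 L, P₂ = 121 kPa.
ΔU = 0 (ideal gas, T constant).
W = nRT ln(V₂/V₁) = 4.25×8.314×610×ln(4.17) = 30800 J.
Q = ΔU + W = 30800 J.

30800 J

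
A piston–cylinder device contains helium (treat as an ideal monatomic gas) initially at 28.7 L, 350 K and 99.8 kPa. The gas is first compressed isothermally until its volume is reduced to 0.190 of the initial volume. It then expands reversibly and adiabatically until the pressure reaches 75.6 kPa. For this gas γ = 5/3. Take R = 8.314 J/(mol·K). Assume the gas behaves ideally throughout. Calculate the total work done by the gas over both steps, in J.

n = P₁V₁/(RT₁) = 99.8×28.7/(8.314×350) = 0.984 mol.
Step 1 — Isothermal: T stays 350 K; PV = const ⇒ V₂ = 5.45 L, P₂ = 525 kPa.
ΔU = 0 (ideal gas, T constant).
W = nRT ln(V₂/V₁) = 0.984×8.314×350×ln(0.190) = -4760 J.
Q = ΔU + W = -4760 J.
State after step 1: P = 525 kPa, V = 5.45 L, T = 350 K.
Step 2 — Adiabatic: T₂/T₁ = (P₂/P₁)^((γ−1)/γ) ⇒ T₂ = 350×(0.144)^0.400 = 161 K; V₂ = 17.4 L.
ΔU = nCvΔT = 0.984×12.5×(161−350) = -2320 J.
Q = 0 for an adiabatic process, so W = −ΔU = 2320 J.
Net over both steps: W = -2440 J, Q = -4760 J, ΔU = -2320 J.

-2440 J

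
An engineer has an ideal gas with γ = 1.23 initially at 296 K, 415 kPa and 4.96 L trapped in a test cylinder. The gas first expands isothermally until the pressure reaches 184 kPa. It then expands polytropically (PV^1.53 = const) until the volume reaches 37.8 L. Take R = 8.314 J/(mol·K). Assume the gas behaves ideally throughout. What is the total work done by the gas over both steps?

3520 J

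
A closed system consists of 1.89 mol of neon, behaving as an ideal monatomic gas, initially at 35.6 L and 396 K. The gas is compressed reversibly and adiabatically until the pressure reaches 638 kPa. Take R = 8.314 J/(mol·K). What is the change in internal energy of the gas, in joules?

6330 J

P₁ = nRT₁/V₁ = 1.89×8.314×396/35.6 = 175 kPa.
Adiabatic: T₂/T₁ = (P₂/P₁)^((γ−1)/γ) ⇒ T₂ = 396×(3.65)^0.400 = 665 K; V₂ = 16.4 L.
For an ideal gas ΔU = nCvΔT with Cv = (3/2)R = 12.5 J/(mol·K).
ΔU = 1.89×12.5×(665−396) = 6330 J.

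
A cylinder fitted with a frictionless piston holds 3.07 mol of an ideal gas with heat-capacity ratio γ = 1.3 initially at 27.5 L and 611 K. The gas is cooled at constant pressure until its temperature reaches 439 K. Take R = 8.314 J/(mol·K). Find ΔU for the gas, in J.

-14600 J

P₁ = nRT₁/V₁ = 3.07×8.314×611/27.5 = 567 kPa.
Isobaric: P stays 567 kPa; V/T = const ⇒ T₂ = 439 K, V₂ = 19.8 L.
For an ideal gas ΔU = nCvΔT with Cv = R/(γ−1) = 27.7 J/(mol·K).
ΔU = 3.07×27.7×(439−611) = -14600 J.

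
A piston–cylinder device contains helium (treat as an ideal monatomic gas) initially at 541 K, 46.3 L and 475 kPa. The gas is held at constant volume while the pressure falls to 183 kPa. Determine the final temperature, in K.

208 K

Isochoric: V stays 46.3 L; P/T = const ⇒ T₂ = 208 K, P₂ = 183 kPa.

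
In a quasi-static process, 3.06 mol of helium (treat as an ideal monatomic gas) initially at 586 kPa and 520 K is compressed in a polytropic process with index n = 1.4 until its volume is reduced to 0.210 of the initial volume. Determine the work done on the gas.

28700 J

V₁ = nRT₁/P₁ = 3.06×8.314×520/586 = 22.6 L.
Polytropic n=1.4: T₂ = T₁(V₁/V₂)^(n−1) = 520×(4.76)^0.40 = 971 K; P₂ = P₁(V₁/V₂)^n = 5210 kPa.
W = (P₁V₁−P₂V₂)/(n−1) = (586×22.6−5210×4.74)/0.40 = -28700 J.
Work done on the gas = −W_by = 28700 J.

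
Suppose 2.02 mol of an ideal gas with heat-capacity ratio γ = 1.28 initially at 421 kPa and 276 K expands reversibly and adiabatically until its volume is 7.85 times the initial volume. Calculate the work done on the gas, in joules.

-7260 J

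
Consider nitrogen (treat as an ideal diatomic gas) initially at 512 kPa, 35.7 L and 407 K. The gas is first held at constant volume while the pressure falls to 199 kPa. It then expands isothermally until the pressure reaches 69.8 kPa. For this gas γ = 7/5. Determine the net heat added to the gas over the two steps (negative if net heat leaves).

-20500 J

n = P₁V₁/(RT₁) = 512×35.7/(8.314×407) = 5.40 mol.
Step 1 — Isochoric: V stays 35.7 L; P/T = const ⇒ T₂ = 158 K, P₂ = 199 kPa.
W = 0 (no volume change).
ΔU = nCvΔT = 5.40×20.8×(158−407) = -27900 J.
Q = ΔU = -27900 J.
State after step 1: P = 199 kPa, V = 35.7 L, T = 158 K.
Step 2 — Isothermal: T stays 158 K; PV = const ⇒ V₂ = 102 L, P₂ = 69.8 kPa.
ΔU = 0 (ideal gas, T constant).
W = nRT ln(V₂/V₁) = 5.40×8.314×158×ln(2.85) = 7440 J.
Q = ΔU + W = 7440 J.
Net over both steps: W = 7440 J, Q = -20500 J, ΔU = -27900 J.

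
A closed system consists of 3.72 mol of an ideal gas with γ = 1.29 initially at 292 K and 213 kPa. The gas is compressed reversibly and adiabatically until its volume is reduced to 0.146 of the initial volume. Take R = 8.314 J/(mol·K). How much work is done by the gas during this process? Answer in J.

-23300 J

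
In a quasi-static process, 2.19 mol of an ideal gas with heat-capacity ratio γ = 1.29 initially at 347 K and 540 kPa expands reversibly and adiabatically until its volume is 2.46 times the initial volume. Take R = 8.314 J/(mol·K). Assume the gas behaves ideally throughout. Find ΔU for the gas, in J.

-5010 J

V₁ = nRT₁/P₁ = 2.19×8.314×347/540 = 11.7 L.
Adiabatic: TV^(γ−1) = const ⇒ T₂ = 347×(0.407)^0.290 = 267 K; PV^γ = const ⇒ P₂ = 169 kPa.
For an ideal gas ΔU = nCvΔT with Cv = R/(γ−1) = 28.7 J/(mol·K).
ΔU = 2.19×28.7×(267−347) = -5010 J.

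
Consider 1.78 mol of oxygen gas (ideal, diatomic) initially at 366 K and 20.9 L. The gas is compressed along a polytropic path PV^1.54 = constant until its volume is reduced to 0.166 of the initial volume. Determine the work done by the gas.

-16400 J

P₁ = nRT₁/V₁ = 1.78×8.314×366/20.9 = 259 kPa.
Polytropic n=1.54: T₂ = T₁(V₁/V₂)^(n−1) = 366×(6.02)^0.54 = 965 K; P₂ = P₁(V₁/V₂)^n = 4120 kPa.
W = (P₁V₁−P₂V₂)/(n−1) = (259×20.9−4120×3.47)/0.54 = -16400 J.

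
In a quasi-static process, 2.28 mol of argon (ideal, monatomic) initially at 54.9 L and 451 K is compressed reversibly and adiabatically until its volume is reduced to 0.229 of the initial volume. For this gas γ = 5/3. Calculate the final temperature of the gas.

1200 K

P₁ = nRT₁/V₁ = 2.28×8.314×451/54.9 = 156 kPa.
Adiabatic: TV^(γ−1) = const ⇒ T₂ = 451×(4.37)^0.667 = 1200 K; PV^γ = const ⇒ P₂ = 1820 kPa.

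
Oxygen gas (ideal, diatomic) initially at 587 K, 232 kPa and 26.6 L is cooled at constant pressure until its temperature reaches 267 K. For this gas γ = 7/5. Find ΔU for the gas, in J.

-8410 J

n = P₁V₁/(RT₁) = 232×26.6/(8.314×587) = 1.26 mol.
Isobaric: P stays 232 kPa; V/T = const ⇒ T₂ = 267 K, V₂ = 12.1 L.
For an ideal gas ΔU = nCvΔT with Cv = (5/2)R = 20.8 J/(mol·K).
ΔU = 1.26×20.8×(267−587) = -8410 J.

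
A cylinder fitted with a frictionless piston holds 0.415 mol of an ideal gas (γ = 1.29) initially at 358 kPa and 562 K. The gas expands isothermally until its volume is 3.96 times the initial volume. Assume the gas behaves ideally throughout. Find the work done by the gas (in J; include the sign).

V₁ = nRT₁/P₁ = 0.415×8.314×562/358 = 5.42 L.
Isothermal: T stays 562 K; PV = const ⇒ V₂ = 21.4 L, P₂ = 90.4 kPa.
W = nRT ln(V₂/V₁) = 0.415×8.314×562×ln(3.96) = 2670 J.

2670 J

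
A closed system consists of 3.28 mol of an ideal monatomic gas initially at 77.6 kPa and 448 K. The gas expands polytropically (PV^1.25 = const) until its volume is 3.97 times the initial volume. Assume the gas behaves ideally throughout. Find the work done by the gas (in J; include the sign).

14200 J

V₁ = nRT₁/P₁ = 3.28×8.314×448/77.6 = 157 L.
Polytropic n=1.25: T₂ = T₁(V₁/V₂)^(n−1) = 448×(0.252)^0.25 = 317 K; P₂ = P₁(V₁/V₂)^n = 13.8 kPa.
W = (P₁V₁−P₂V₂)/(n−1) = (77.6×157−13.8×625)/0.25 = 14200 J.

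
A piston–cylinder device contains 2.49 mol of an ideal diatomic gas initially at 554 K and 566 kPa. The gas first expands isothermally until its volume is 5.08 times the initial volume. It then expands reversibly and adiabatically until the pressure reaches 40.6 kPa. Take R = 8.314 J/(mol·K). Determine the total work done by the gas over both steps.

25800 J

V₁ = nRT₁/P₁ = 2.49×8.314×554/566 = 20.3 L.
Step 1 — Isothermal: T stays 554 K; PV = const ⇒ V₂ = 103 L, P₂ = 111 kPa.
ΔU = 0 (ideal gas, T constant).
W = nRT ln(V₂/V₁) = 2.49×8.314×554×ln(5.08) = 18600 J.
Q = ΔU + W = 18600 J.
State after step 1: P = 111 kPa, V = 103 L, T = 554 K.
Step 2 — Adiabatic: T₂/T₁ = (P₂/P₁)^((γ−1)/γ) ⇒ T₂ = 554×(0.364)^0.286 = 415 K; V₂ = 212 L.
ΔU = nCvΔT = 2.49×20.8×(415−554) = -7180 J.
Q = 0 for an adiabatic process, so W = −ΔU = 7180 J.
Net over both steps: W = 25800 J, Q = 18600 J, ΔU = -7180 J.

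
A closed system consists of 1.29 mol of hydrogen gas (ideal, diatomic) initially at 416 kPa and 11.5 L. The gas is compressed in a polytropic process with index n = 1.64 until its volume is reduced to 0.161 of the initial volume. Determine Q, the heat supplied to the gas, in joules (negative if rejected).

T₁ = P₁V₁/(nR) = 416×11.5/(1.29×8.314) = 446 K.
Polytropic n=1.64: T₂ = T₁(V₁/V₂)^(n−1) = 446×(6.21)^0.64 = 1440 K; P₂ = P₁(V₁/V₂)^n = 8320 kPa.
W = (P₁V₁−P₂V₂)/(n−1) = (416×11.5−8320×1.85)/0.64 = -16600 J.
ΔU = nCvΔT = 1.29×20.8×(1440−446) = 26500 J.
Q = ΔU + W = 9950 J.

9950 J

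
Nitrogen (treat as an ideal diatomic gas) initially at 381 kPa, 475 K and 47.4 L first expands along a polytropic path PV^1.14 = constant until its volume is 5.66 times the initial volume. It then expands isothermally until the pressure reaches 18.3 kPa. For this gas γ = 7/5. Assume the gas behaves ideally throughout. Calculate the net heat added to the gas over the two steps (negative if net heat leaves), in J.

n = P₁V₁/(RT₁) = 381×47.4/(8.314×475) = 4.57 mol.
Step 1 — Polytropic n=1.14: T₂ = T₁(V₁/V₂)^(n−1) = 475×(0.177)^0.14 = 373 K; P₂ = P₁(V₁/V₂)^n = 52.8 kPa.
W = (P₁V₁−P₂V₂)/(n−1) = (381×47.4−52.8×268)/0.14 = 27800 J.
ΔU = nCvΔT = 4.57×20.8×(373−475) = -9730 J.
Q = ΔU + W = 18100 J.
State after step 1: P = 52.8 kPa, V = 268 L, T = 373 K.
Step 2 — Isothermal: T stays 373 K; PV = const ⇒ V₂ = 774 L, P₂ = 18.3 kPa.
ΔU = 0 (ideal gas, T constant).
W = nRT ln(V₂/V₁) = 4.57×8.314×373×ln(2.89) = 15000 J.
Q = ΔU + W = 15000 J.
Net over both steps: W = 42800 J, Q = 33100 J, ΔU = -9730 J.

33100 J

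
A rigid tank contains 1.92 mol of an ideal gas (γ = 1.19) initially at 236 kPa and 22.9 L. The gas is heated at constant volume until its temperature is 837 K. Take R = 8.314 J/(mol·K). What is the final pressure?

583 kPa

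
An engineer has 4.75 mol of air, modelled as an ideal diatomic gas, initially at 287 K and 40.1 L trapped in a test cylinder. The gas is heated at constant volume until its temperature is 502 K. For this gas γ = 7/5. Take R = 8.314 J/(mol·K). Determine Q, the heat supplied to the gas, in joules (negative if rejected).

21200 J

P₁ = nRT₁/V₁ = 4.75×8.314×287/40.1 = 283 kPa.
Isochoric: V stays 40.1 L; P/T = const ⇒ T₂ = 502 K, P₂ = 494 kPa.
W = 0 (no volume change).
ΔU = nCvΔT = 4.75×20.8×(502−287) = 21200 J.
Q = ΔU = 21200 J.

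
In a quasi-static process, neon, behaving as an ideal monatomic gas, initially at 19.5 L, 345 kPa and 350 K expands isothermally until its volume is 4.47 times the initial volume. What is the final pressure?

Isothermal: T stays 350 K; PV = const ⇒ V₂ = 87.2 L, P₂ = 77.2 kPa.

77.2 kPa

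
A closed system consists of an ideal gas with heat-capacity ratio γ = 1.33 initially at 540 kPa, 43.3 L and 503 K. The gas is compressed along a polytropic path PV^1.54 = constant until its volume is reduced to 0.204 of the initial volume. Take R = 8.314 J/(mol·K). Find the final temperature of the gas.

1190 K

Polytropic n=1.54: T₂ = T₁(V₁/V₂)^(n−1) = 503×(4.90)^0.54 = 1190 K; P₂ = P₁(V₁/V₂)^n = 6250 kPa.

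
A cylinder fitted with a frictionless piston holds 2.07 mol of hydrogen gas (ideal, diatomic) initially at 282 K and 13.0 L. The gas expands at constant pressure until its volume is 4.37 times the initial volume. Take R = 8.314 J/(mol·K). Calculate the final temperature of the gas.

P₁ = nRT₁/V₁ = 2.07×8.314×282/13.0 = 373 kPa.
Isobaric: P stays 373 kPa; V/T = const ⇒ T₂ = 1230 K, V₂ = 56.8 L.

1230 K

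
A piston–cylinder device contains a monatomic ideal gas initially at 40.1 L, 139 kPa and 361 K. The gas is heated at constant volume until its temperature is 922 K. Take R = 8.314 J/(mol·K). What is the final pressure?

Isochoric: V stays 40.1 L; P/T = const ⇒ T₂ = 922 K, P₂ = 355 kPa.

355 kPa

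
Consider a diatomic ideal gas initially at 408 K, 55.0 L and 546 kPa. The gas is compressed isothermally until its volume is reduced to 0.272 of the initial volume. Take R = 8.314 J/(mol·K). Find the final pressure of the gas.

Isothermal: T stays 408 K; PV = const ⇒ V₂ = 15.0 L, P₂ = 2010 kPa.

2010 kPa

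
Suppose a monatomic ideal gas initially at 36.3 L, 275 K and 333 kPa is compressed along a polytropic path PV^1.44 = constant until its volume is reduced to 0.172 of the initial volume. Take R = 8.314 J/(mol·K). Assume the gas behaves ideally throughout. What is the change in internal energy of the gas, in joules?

21200 J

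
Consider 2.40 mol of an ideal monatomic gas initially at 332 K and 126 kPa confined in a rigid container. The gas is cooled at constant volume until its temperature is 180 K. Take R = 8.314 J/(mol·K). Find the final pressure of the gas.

68.3 kPa

V₁ = nRT₁/P₁ = 2.40×8.314×332/126 = 52.6 L.
Isochoric: V stays 52.6 L; P/T = const ⇒ T₂ = 180 K, P₂ = 68.3 kPa.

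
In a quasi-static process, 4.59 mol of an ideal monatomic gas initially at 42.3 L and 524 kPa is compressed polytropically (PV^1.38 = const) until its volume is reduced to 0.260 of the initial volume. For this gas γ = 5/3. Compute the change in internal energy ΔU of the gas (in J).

22200 J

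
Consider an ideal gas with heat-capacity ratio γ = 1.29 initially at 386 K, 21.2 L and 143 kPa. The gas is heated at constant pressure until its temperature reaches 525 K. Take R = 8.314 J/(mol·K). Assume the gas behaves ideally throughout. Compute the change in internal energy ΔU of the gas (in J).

3760 J

n = P₁V₁/(RT₁) = 143×21.2/(8.314×386) = 0.945 mol.
Isobaric: P stays 143 kPa; V/T = const ⇒ T₂ = 525 K, V₂ = 28.8 L.
For an ideal gas ΔU = nCvΔT with Cv = R/(γ−1) = 28.7 J/(mol·K).
ΔU = 0.945×28.7×(525−386) = 3760 J.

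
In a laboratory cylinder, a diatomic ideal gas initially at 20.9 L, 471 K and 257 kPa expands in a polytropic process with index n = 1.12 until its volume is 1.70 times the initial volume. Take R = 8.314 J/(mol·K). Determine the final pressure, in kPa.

Polytropic n=1.12: T₂ = T₁(V₁/V₂)^(n−1) = 471×(0.588)^0.12 = 442 K; P₂ = P₁(V₁/V₂)^n = 142 kPa.

142 kPa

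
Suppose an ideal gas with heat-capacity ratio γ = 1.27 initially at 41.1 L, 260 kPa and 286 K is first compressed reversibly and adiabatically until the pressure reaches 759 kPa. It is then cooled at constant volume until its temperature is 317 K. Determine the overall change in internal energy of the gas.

n = P₁V₁/(RT₁) = 260×41.1/(8.314×286) = 4.49 mol.
Step 1 — Adiabatic: T₂/T₁ = (P₂/P₁)^((γ−1)/γ) ⇒ T₂ = 286×(2.92)^0.213 = 359 K; V₂ = 17.7 L.
ΔU = nCvΔT = 4.49×30.8×(359−286) = 10100 J.
Q = 0 for an adiabatic process, so W = −ΔU = -10100 J.
State after step 1: P = 759 kPa, V = 17.7 L, T = 359 K.
Step 2 — Isochoric: V stays 17.7 L; P/T = const ⇒ T₂ = 317 K, P₂ = 670 kPa.
W = 0 (no volume change).
ΔU = nCvΔT = 4.49×30.8×(317−359) = -5830 J.
Q = ΔU = -5830 J.
Net over both steps: W = -10100 J, Q = -5830 J, ΔU = 4290 J.

4290 J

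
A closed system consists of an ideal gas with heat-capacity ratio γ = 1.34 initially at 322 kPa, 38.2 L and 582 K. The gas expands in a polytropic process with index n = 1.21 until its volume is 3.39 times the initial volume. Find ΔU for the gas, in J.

-8180 J

n = P₁V₁/(RT₁) = 322×38.2/(8.314×582) = 2.54 mol.
Polytropic n=1.21: T₂ = T₁(V₁/V₂)^(n−1) = 582×(0.295)^0.21 = 450 K; P₂ = P₁(V₁/V₂)^n = 73.5 kPa.
For an ideal gas ΔU = nCvΔT with Cv = R/(γ−1) = 24.5 J/(mol·K).
ΔU = 2.54×24.5×(450−582) = -8180 J.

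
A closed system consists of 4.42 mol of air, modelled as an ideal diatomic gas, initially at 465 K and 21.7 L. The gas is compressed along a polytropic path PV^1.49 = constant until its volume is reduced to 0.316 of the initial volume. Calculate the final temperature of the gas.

P₁ = nRT₁/V₁ = 4.42×8.314×465/21.7 = 787 kPa.
Polytropic n=1.49: T₂ = T₁(V₁/V₂)^(n−1) = 465×(3.16)^0.49 = 818 K; P₂ = P₁(V₁/V₂)^n = 4380 kPa.

818 K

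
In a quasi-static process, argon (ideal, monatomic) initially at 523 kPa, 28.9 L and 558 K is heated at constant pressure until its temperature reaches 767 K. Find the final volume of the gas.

39.7 L

Isobaric: P stays 523 kPa; V/T = const ⇒ T₂ = 767 K, V₂ = 39.7 L.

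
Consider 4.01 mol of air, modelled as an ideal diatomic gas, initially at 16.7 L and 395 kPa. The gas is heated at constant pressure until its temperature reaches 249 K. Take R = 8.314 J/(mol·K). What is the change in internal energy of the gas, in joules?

4260 J

T₁ = P₁V₁/(nR) = 395×16.7/(4.01×8.314) = 198 K.
Isobaric: P stays 395 kPa; V/T = const ⇒ T₂ = 249 K, V₂ = 21.0 L.
For an ideal gas ΔU = nCvΔT with Cv = (5/2)R = 20.8 J/(mol·K).
ΔU = 4.01×20.8×(249−198) = 4260 J.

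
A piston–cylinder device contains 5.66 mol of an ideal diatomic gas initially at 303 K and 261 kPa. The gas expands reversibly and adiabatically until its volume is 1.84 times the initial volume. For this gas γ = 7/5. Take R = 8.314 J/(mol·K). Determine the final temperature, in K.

V₁ = nRT₁/P₁ = 5.66×8.314×303/261 = 54.6 L.
Adiabatic: TV^(γ−1) = const ⇒ T₂ = 303×(0.543)^0.400 = 237 K; PV^γ = const ⇒ P₂ = 111 kPa.

237 K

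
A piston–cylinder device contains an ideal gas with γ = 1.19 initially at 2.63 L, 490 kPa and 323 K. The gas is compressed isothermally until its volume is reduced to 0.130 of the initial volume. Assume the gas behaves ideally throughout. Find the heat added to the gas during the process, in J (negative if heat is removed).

-2630 J

n = P₁V₁/(RT₁) = 490×2.63/(8.314×323) = 0.480 mol.
Isothermal: T stays 323 K; PV = const ⇒ V₂ = 0.342 L, P₂ = 3770 kPa.
ΔU = 0 (ideal gas, T constant).
W = nRT ln(V₂/V₁) = 0.480×8.314×323×ln(0.130) = -2630 J.
Q = ΔU + W = -2630 J.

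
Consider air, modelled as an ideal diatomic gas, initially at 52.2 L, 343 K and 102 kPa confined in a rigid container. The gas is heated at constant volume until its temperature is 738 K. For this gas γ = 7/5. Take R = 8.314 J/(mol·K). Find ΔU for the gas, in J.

15300 J

n = P₁V₁/(RT₁) = 102×52.2/(8.314×343) = 1.87 mol.
Isochoric: V stays 52.2 L; P/T = const ⇒ T₂ = 738 K, P₂ = 219 kPa.
For an ideal gas ΔU = nCvΔT with Cv = (5/2)R = 20.8 J/(mol·K).
ΔU = 1.87×20.8×(738−343) = 15300 J.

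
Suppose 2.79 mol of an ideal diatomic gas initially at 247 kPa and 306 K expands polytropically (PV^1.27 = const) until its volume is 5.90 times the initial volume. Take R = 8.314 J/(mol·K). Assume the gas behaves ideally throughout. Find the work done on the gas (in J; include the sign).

V₁ = nRT₁/P₁ = 2.79×8.314×306/247 = 28.7 L.
Polytropic n=1.27: T₂ = T₁(V₁/V₂)^(n−1) = 306×(0.169)^0.27 = 189 K; P₂ = P₁(V₁/V₂)^n = 25.9 kPa.
W = (P₁V₁−P₂V₂)/(n−1) = (247×28.7−25.9×170)/0.27 = 10000 J.
Work done on the gas = −W_by = -10000 J.

-10000 J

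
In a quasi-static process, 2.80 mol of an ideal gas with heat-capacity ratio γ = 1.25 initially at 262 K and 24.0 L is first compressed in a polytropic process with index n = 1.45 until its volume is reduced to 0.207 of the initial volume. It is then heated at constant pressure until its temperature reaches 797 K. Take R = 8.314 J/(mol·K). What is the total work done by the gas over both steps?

P₁ = nRT₁/V₁ = 2.80×8.314×262/24.0 = 254 kPa.
Step 1 — Polytropic n=1.45: T₂ = T₁(V₁/V₂)^(n−1) = 262×(4.83)^0.45 = 532 K; P₂ = P₁(V₁/V₂)^n = 2490 kPa.
W = (P₁V₁−P₂V₂)/(n−1) = (254×24.0−2490×4.97)/0.45 = -14000 J.
ΔU = nCvΔT = 2.80×33.3×(532−262) = 25200 J.
Q = ΔU + W = 11200 J.
State after step 1: P = 2490 kPa, V = 4.97 L, T = 532 K.
Step 2 — Isobaric: P stays 2490 kPa; V/T = const ⇒ T₂ = 797 K, V₂ = 7.44 L.
W = PΔV = 2490×(7.44−4.97) kPa·L = 6160 J.
ΔU = nCvΔT = 2.80×33.3×(797−532) = 24700 J.
Q = ΔU + W = nCpΔT = 30800 J.
Net over both steps: W = -7820 J, Q = 42000 J, ΔU = 49800 J.

-7820 J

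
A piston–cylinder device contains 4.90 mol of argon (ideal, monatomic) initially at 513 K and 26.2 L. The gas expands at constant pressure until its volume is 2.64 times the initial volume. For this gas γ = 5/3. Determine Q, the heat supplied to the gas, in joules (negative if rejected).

85700 J

P₁ = nRT₁/V₁ = 4.90×8.314×513/26.2 = 798 kPa.
Isobaric: P stays 798 kPa; V/T = const ⇒ T₂ = 1350 K, V₂ = 69.2 L.
W = PΔV = 798×(69.2−26.2) kPa·L = 34300 J.
ΔU = nCvΔT = 4.90×12.5×(1350−513) = 51400 J.
Q = ΔU + W = nCpΔT = 85700 J.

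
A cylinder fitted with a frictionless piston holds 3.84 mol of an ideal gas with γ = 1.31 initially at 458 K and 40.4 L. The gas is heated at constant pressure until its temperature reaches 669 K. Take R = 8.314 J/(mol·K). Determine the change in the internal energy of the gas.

P₁ = nRT₁/V₁ = 3.84×8.314×458/40.4 = 362 kPa.
Isobaric: P stays 362 kPa; V/T = const ⇒ T₂ = 669 K, V₂ = 59.0 L.
For an ideal gas ΔU = nCvΔT with Cv = R/(γ−1) = 26.8 J/(mol·K).
ΔU = 3.84×26.8×(669−458) = 21700 J.

21700 J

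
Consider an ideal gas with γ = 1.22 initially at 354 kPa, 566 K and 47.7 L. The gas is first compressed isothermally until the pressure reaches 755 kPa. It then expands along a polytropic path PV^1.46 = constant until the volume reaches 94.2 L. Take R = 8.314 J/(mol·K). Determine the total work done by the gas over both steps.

4970 J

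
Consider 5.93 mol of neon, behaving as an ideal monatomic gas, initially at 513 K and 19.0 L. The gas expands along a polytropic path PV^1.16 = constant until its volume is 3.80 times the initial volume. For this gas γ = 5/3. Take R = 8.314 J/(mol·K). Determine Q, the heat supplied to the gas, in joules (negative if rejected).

23100 J

P₁ = nRT₁/V₁ = 5.93×8.314×513/19.0 = 1330 kPa.
Polytropic n=1.16: T₂ = T₁(V₁/V₂)^(n−1) = 513×(0.263)^0.16 = 414 K; P₂ = P₁(V₁/V₂)^n = 283 kPa.
W = (P₁V₁−P₂V₂)/(n−1) = (1330×19.0−283×72.2)/0.16 = 30400 J.
ΔU = nCvΔT = 5.93×12.5×(414−513) = -7300 J.
Q = ΔU + W = 23100 J.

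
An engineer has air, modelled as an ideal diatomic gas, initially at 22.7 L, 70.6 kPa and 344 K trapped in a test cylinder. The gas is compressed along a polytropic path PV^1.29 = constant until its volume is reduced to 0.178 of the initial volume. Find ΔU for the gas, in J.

2600 J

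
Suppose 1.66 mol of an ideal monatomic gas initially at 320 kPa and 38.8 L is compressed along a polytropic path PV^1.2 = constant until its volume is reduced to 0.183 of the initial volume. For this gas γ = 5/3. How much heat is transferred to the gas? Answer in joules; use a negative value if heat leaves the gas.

T₁ = P₁V₁/(nR) = 320×38.8/(1.66×8.314) = 900 K.
Polytropic n=1.2: T₂ = T₁(V₁/V₂)^(n−1) = 900×(5.46)^0.20 = 1260 K; P₂ = P₁(V₁/V₂)^n = 2460 kPa.
W = (P₁V₁−P₂V₂)/(n−1) = (320×38.8−2460×7.10)/0.20 = -25100 J.
ΔU = nCvΔT = 1.66×12.5×(1260−900) = 7530 J.
Q = ΔU + W = -17600 J.

-17600 J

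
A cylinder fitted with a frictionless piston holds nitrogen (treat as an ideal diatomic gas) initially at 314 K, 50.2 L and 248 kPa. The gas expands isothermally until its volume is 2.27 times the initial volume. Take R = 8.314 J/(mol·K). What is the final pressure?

109 kPa

Isothermal: T stays 314 K; PV = const ⇒ V₂ = 114 L, P₂ = 109 kPa.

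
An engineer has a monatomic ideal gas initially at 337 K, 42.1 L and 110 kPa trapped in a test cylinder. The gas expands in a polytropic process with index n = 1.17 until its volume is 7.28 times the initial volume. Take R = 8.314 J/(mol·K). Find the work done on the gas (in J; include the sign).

-7800 J

n = P₁V₁/(RT₁) = 110×42.1/(8.314×337) = 1.65 mol.
Polytropic n=1.17: T₂ = T₁(V₁/V₂)^(n−1) = 337×(0.137)^0.17 = 240 K; P₂ = P₁(V₁/V₂)^n = 10.8 kPa.
W = (P₁V₁−P₂V₂)/(n−1) = (110×42.1−10.8×306)/0.17 = 7800 J.
Work done on the gas = −W_by = -7800 J.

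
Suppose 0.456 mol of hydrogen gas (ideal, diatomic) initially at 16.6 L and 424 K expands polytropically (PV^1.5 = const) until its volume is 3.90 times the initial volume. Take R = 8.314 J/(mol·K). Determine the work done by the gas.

1590 J

P₁ = nRT₁/V₁ = 0.456×8.314×424/16.6 = 96.8 kPa.
Polytropic n=1.5: T₂ = T₁(V₁/V₂)^(n−1) = 424×(0.256)^0.50 = 215 K; P₂ = P₁(V₁/V₂)^n = 12.6 kPa.
W = (P₁V₁−P₂V₂)/(n−1) = (96.8×16.6−12.6×64.7)/0.50 = 1590 J.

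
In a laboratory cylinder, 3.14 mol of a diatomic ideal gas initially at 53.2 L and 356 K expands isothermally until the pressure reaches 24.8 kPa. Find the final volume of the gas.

P₁ = nRT₁/V₁ = 3.14×8.314×356/53.2 = 175 kPa.
Isothermal: T stays 356 K; PV = const ⇒ V₂ = 375 L, P₂ = 24.8 kPa.

375 L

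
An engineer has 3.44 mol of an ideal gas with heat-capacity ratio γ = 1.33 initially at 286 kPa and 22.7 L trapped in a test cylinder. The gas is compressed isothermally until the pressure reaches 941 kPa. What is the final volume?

6.90 L

T₁ = P₁V₁/(nR) = 286×22.7/(3.44×8.314) = 227 K.
Isothermal: T stays 227 K; PV = const ⇒ V₂ = 6.90 L, P₂ = 941 kPa.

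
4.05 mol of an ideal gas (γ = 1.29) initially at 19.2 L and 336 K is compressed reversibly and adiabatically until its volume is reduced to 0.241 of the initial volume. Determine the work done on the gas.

P₁ = nRT₁/V₁ = 4.05×8.314×336/19.2 = 589 kPa.
Adiabatic: TV^(γ−1) = const ⇒ T₂ = 336×(4.15)^0.290 = 508 K; PV^γ = const ⇒ P₂ = 3690 kPa.
ΔU = nCvΔT = 4.05×28.7×(508−336) = 19900 J.
Q = 0 for an adiabatic process, so W = −ΔU = -19900 J.
Work done on the gas = −W_by = 19900 J.

19900 J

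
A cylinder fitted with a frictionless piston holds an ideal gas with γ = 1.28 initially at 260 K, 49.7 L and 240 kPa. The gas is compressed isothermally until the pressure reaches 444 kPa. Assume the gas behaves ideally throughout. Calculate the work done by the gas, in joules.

-7340 J

n = P₁V₁/(RT₁) = 240×49.7/(8.314×260) = 5.52 mol.
Isothermal: T stays 260 K; PV = const ⇒ V₂ = 26.9 L, P₂ = 444 kPa.
W = nRT ln(V₂/V₁) = 5.52×8.314×260×ln(0.541) = -7340 J.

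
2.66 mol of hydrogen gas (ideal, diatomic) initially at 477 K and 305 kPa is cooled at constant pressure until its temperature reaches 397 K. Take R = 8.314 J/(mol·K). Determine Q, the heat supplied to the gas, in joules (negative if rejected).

-6190 J

V₁ = nRT₁/P₁ = 2.66×8.314×477/305 = 34.6 L.
Isobaric: P stays 305 kPa; V/T = const ⇒ T₂ = 397 K, V₂ = 28.8 L.
W = PΔV = 305×(28.8−34.6) kPa·L = -1770 J.
ΔU = nCvΔT = 2.66×20.8×(397−477) = -4420 J.
Q = ΔU + W = nCpΔT = -6190 J.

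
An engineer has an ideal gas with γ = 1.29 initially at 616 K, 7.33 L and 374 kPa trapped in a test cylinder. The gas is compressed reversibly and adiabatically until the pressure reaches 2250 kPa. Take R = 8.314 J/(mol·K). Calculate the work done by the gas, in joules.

-4700 J

n = P₁V₁/(RT₁) = 374×7.33/(8.314×616) = 0.535 mol.
Adiabatic: T₂/T₁ = (P₂/P₁)^((γ−1)/γ) ⇒ T₂ = 616×(6.02)^0.225 = 922 K; V₂ = 1.82 L.
ΔU = nCvΔT = 0.535×28.7×(922−616) = 4700 J.
Q = 0 for an adiabatic process, so W = −ΔU = -4700 J.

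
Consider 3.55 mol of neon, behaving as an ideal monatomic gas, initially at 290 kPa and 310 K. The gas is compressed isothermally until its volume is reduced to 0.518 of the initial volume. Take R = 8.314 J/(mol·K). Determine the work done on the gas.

6020 J

V₁ = nRT₁/P₁ = 3.55×8.314×310/290 = 31.6 L.
Isothermal: T stays 310 K; PV = const ⇒ V₂ = 16.3 L, P₂ = 560 kPa.
W = nRT ln(V₂/V₁) = 3.55×8.314×310×ln(0.518) = -6020 J.
Work done on the gas = −W_by = 6020 J.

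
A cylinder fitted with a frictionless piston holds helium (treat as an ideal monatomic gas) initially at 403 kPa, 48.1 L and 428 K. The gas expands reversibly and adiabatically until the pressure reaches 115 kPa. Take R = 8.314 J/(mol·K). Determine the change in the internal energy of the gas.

n = P₁V₁/(RT₁) = 403×48.1/(8.314×428) = 5.45 mol.
Adiabatic: T₂/T₁ = (P₂/P₁)^((γ−1)/γ) ⇒ T₂ = 428×(0.285)^0.400 = 259 K; V₂ = 102 L.
For an ideal gas ΔU = nCvΔT with Cv = (3/2)R = 12.5 J/(mol·K).
ΔU = 5.45×12.5×(259−428) = -11500 J.

-11500 J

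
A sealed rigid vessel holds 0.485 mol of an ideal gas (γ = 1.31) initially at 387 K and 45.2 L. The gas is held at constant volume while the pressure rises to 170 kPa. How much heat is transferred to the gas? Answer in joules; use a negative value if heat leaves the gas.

19800 J

P₁ = nRT₁/V₁ = 0.485×8.314×387/45.2 = 34.5 kPa.
Isochoric: V stays 45.2 L; P/T = const ⇒ T₂ = 1910 K, P₂ = 170 kPa.
W = 0 (no volume change).
ΔU = nCvΔT = 0.485×26.8×(1910−387) = 19800 J.
Q = ΔU = 19800 J.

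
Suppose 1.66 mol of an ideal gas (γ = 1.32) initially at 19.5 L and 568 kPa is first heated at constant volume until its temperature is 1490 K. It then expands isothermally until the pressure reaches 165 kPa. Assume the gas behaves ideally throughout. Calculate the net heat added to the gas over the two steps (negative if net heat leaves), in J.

67800 J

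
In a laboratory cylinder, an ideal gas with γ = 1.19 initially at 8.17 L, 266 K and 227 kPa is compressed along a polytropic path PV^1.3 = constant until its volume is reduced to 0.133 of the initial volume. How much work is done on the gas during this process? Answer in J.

5140 J

n = P₁V₁/(RT₁) = 227×8.17/(8.314×266) = 0.839 mol.
Polytropic n=1.3: T₂ = T₁(V₁/V₂)^(n−1) = 266×(7.52)^0.30 = 487 K; P₂ = P₁(V₁/V₂)^n = 3130 kPa.
W = (P₁V₁−P₂V₂)/(n−1) = (227×8.17−3130×1.09)/0.30 = -5140 J.
Work done on the gas = −W_by = 5140 J.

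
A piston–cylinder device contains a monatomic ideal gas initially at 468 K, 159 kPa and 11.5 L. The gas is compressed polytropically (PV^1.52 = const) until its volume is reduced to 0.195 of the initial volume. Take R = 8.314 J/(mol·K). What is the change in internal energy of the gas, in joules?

3670 J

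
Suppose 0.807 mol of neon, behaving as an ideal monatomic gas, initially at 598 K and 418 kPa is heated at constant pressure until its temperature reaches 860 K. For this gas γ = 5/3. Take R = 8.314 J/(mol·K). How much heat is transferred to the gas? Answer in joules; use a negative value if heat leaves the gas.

4390 J

V₁ = nRT₁/P₁ = 0.807×8.314×598/418 = 9.60 L.
Isobaric: P stays 418 kPa; V/T = const ⇒ T₂ = 860 K, V₂ = 13.8 L.
W = PΔV = 418×(13.8−9.60) kPa·L = 1760 J.
ΔU = nCvΔT = 0.807×12.5×(860−598) = 2640 J.
Q = ΔU + W = nCpΔT = 4390 J.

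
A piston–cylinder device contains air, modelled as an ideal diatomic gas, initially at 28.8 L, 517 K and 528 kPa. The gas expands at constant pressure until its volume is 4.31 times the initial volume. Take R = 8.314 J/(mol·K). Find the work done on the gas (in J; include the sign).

-50300 J

n = P₁V₁/(RT₁) = 528×28.8/(8.314×517) = 3.54 mol.
Isobaric: P stays 528 kPa; V/T = const ⇒ T₂ = 2230 K, V₂ = 124 L.
W = PΔV = 528×(124−28.8) kPa·L = 50300 J.
Work done on the gas = −W_by = -50300 J.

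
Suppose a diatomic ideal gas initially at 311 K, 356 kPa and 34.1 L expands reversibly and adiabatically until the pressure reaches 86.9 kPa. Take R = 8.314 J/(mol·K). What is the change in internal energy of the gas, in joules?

-10100 J

n = P₁V₁/(RT₁) = 356×34.1/(8.314×311) = 4.69 mol.
Adiabatic: T₂/T₁ = (P₂/P₁)^((γ−1)/γ) ⇒ T₂ = 311×(0.244)^0.286 = 208 K; V₂ = 93.4 L.
For an ideal gas ΔU = nCvΔT with Cv = (5/2)R = 20.8 J/(mol·K).
ΔU = 4.69×20.8×(208−311) = -10100 J.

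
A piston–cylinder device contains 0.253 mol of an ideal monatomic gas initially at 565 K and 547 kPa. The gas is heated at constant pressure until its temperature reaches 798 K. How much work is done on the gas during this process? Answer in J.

V₁ = nRT₁/P₁ = 0.253×8.314×565/547 = 2.17 L.
Isobaric: P stays 547 kPa; V/T = const ⇒ T₂ = 798 K, V₂ = 3.07 L.
W = PΔV = 547×(3.07−2.17) kPa·L = 490 J.
Work done on the gas = −W_by = -490 J.

-490 J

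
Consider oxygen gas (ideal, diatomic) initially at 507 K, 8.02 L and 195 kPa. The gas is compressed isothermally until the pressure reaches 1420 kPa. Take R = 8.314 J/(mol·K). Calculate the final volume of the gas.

1.10 L

Isothermal: T stays 507 K; PV = const ⇒ V₂ = 1.10 L, P₂ = 1420 kPa.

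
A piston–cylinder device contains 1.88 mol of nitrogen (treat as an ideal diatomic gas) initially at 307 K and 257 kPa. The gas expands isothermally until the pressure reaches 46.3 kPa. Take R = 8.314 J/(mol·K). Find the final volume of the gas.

V₁ = nRT₁/P₁ = 1.88×8.314×307/257 = 18.7 L.
Isothermal: T stays 307 K; PV = const ⇒ V₂ = 104 L, P₂ = 46.3 kPa.

104 L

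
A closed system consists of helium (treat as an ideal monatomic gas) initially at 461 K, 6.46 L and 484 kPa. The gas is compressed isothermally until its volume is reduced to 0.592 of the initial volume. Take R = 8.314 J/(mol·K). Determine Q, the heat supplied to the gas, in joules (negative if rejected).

n = P₁V₁/(RT₁) = 484×6.46/(8.314×461) = 0.816 mol.
Isothermal: T stays 461 K; PV = const ⇒ V₂ = 3.82 L, P₂ = 818 kPa.
ΔU = 0 (ideal gas, T constant).
W = nRT ln(V₂/V₁) = 0.816×8.314×461×ln(0.592) = -1640 J.
Q = ΔU + W = -1640 J.

-1640 J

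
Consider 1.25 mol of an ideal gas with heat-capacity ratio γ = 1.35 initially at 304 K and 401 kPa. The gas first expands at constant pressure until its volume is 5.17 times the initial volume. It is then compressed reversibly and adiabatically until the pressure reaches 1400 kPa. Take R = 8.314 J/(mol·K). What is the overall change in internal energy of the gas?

V₁ = nRT₁/P₁ = 1.25×8.314×304/401 = 7.88 L.
Step 1 — Isobaric: P stays 401 kPa; V/T = const ⇒ T₂ = 1570 K, V₂ = 40.7 L.
W = PΔV = 401×(40.7−7.88) kPa·L = 13200 J.
ΔU = nCvΔT = 1.25×23.8×(1570−304) = 37600 J.
Q = ΔU + W = nCpΔT = 50800 J.
State after step 1: P = 401 kPa, V = 40.7 L, T = 1570 K.
Step 2 — Adiabatic: T₂/T₁ = (P₂/P₁)^((γ−1)/γ) ⇒ T₂ = 1570×(3.49)^0.259 = 2170 K; V₂ = 16.1 L.
ΔU = nCvΔT = 1.25×23.8×(2170−1570) = 17900 J.
Q = 0 for an adiabatic process, so W = −ΔU = -17900 J.
Net over both steps: W = -4690 J, Q = 50800 J, ΔU = 55500 J.

55500 J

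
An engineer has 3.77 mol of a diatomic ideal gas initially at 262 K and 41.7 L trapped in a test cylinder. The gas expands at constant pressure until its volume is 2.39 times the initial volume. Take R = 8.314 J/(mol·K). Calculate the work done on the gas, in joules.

P₁ = nRT₁/V₁ = 3.77×8.314×262/41.7 = 197 kPa.
Isobaric: P stays 197 kPa; V/T = const ⇒ T₂ = 626 K, V₂ = 99.7 L.
W = PΔV = 197×(99.7−41.7) kPa·L = 11400 J.
Work done on the gas = −W_by = -11400 J.

-11400 J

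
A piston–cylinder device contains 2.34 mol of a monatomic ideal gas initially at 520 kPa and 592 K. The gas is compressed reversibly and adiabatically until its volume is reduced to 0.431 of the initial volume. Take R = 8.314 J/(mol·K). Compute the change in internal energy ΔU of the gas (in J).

V₁ = nRT₁/P₁ = 2.34×8.314×592/520 = 22.1 L.
Adiabatic: TV^(γ−1) = const ⇒ T₂ = 592×(2.32)^0.667 = 1040 K; PV^γ = const ⇒ P₂ = 2110 kPa.
For an ideal gas ΔU = nCvΔT with Cv = (3/2)R = 12.5 J/(mol·K).
ΔU = 2.34×12.5×(1040−592) = 13000 J.

13000 J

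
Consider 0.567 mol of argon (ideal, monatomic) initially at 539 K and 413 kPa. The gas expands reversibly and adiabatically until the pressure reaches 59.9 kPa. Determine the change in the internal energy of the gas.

-2050 J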